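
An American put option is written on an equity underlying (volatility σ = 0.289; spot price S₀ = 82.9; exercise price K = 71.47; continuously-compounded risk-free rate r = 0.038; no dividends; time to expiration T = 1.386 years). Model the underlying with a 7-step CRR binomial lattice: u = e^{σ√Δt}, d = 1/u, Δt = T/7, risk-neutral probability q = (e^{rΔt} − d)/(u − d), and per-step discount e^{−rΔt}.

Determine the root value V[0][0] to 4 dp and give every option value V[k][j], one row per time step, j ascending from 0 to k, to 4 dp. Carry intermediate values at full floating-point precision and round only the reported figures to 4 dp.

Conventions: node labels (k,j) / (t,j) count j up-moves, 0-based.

params: Δt=0.19800 u=1.13723 d=0.87933 q=0.49718 e^(-rΔt)=0.99250
t_7 payoffs: 37.7714 27.8877 15.1052 0.0000 0.0000 0.0000 0.0000 0.0000
k=6: node(6,0) S=38.3231 payoff=33.1469 vs cont=32.6111 → 33.1469 [stop]  node(6,1) S=49.5631 payoff=21.9069 vs cont=21.3711 → 21.9069 [stop]  node(6,2) S=64.0998 payoff=7.3702 vs cont=7.5383 → 7.5383 [wait]  node(6,3) S=82.9000 payoff=0.0000 vs cont=0.0000 → 0.0000 [wait]  node(6,4) S=107.2142 payoff=0.0000 vs cont=0.0000 → 0.0000 [wait]  node(6,5) S=138.6597 payoff=0.0000 vs cont=0.0000 → 0.0000 [wait]  node(6,6) S=179.3280 payoff=0.0000 vs cont=0.0000 → 0.0000 [wait]
k=5: node(5,0) S=43.5823 payoff=27.8877 vs cont=27.3520 → 27.8877 [stop]  node(5,1) S=56.3648 payoff=15.1052 vs cont=14.6525 → 15.1052 [stop]  node(5,2) S=72.8963 payoff=0.0000 vs cont=3.7620 → 3.7620 [wait]  node(5,3) S=94.2765 payoff=0.0000 vs cont=0.0000 → 0.0000 [wait]  node(5,4) S=121.9274 payoff=0.0000 vs cont=0.0000 → 0.0000 [wait]  node(5,5) S=157.6882 payoff=0.0000 vs cont=0.0000 → 0.0000 [wait]
k=4: node(4,0) S=49.5631 payoff=21.9069 vs cont=21.3711 → 21.9069 [stop]  node(4,1) S=64.0998 payoff=7.3702 vs cont=9.3947 → 9.3947 [wait]  node(4,2) S=82.9000 payoff=0.0000 vs cont=1.8774 → 1.8774 [wait]  node(4,3) S=107.2142 payoff=0.0000 vs cont=0.0000 → 0.0000 [wait]  node(4,4) S=138.6597 payoff=0.0000 vs cont=0.0000 → 0.0000 [wait]
k=3: node(3,0) S=56.3648 payoff=15.1052 vs cont=15.5685 → 15.5685 [wait]  node(3,1) S=72.8963 payoff=0.0000 vs cont=5.6149 → 5.6149 [wait]  node(3,2) S=94.2765 payoff=0.0000 vs cont=0.9369 → 0.9369 [wait]  node(3,3) S=121.9274 payoff=0.0000 vs cont=0.0000 → 0.0000 [wait]
k=2: node(2,0) S=64.0998 payoff=7.3702 vs cont=10.5401 → 10.5401 [wait]  node(2,1) S=82.9000 payoff=0.0000 vs cont=3.2644 → 3.2644 [wait]  node(2,2) S=107.2142 payoff=0.0000 vs cont=0.4676 → 0.4676 [wait]
k=1: node(1,0) S=72.8963 payoff=0.0000 vs cont=6.8709 → 6.8709 [wait]  node(1,1) S=94.2765 payoff=0.0000 vs cont=1.8599 → 1.8599 [wait]
k=0: node(0,0) S=82.9000 payoff=0.0000 vs cont=4.3467 → 4.3467 [wait]

price = 4.3467
tree:
4.3467
6.8709 1.8599
10.5401 3.2644 0.4676
15.5685 5.6149 0.9369 0.0000
21.9069 9.3947 1.8774 0.0000 0.0000
27.8877 15.1052 3.7620 0.0000 0.0000 0.0000
33.1469 21.9069 7.5383 0.0000 0.0000 0.0000 0.0000
37.7714 27.8877 15.1052 0.0000 0.0000 0.0000 0.0000 0.0000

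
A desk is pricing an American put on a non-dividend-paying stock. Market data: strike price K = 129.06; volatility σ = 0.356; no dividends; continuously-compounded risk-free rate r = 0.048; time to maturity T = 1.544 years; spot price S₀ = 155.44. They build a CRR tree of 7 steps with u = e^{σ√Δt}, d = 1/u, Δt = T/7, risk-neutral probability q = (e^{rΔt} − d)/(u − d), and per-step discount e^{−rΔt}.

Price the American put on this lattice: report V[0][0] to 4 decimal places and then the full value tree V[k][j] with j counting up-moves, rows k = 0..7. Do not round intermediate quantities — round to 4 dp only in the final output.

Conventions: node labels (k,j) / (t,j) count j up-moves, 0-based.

params: Δt=0.22057 u=1.18199 d=0.84603 q=0.48998 e^(-rΔt)=0.98947
t_7 payoffs: 80.8343 61.6844 34.9303 0.0000 0.0000 0.0000 0.0000 0.0000
k=6: node(6,0) S=57.0020 payoff=72.0580 vs cont=70.6988 → 72.0580 [stop]  node(6,1) S=79.6369 payoff=49.4231 vs cont=48.0639 → 49.4231 [stop]  node(6,2) S=111.2599 payoff=17.8001 vs cont=17.6275 → 17.8001 [stop]  node(6,3) S=155.4400 payoff=0.0000 vs cont=0.0000 → 0.0000 [wait]  node(6,4) S=217.1636 payoff=0.0000 vs cont=0.0000 → 0.0000 [wait]  node(6,5) S=303.3969 payoff=0.0000 vs cont=0.0000 → 0.0000 [wait]  node(6,6) S=423.8726 payoff=0.0000 vs cont=0.0000 → 0.0000 [wait]
k=5: node(5,0) S=67.3756 payoff=61.6844 vs cont=60.3252 → 61.6844 [stop]  node(5,1) S=94.1297 payoff=34.9303 vs cont=33.5711 → 34.9303 [stop]  node(5,2) S=131.5076 payoff=0.0000 vs cont=8.9828 → 8.9828 [wait]  node(5,3) S=183.7278 payoff=0.0000 vs cont=0.0000 → 0.0000 [wait]  node(5,4) S=256.6842 payoff=0.0000 vs cont=0.0000 → 0.0000 [wait]  node(5,5) S=358.6107 payoff=0.0000 vs cont=0.0000 → 0.0000 [wait]
k=4: node(4,0) S=79.6369 payoff=49.4231 vs cont=48.0639 → 49.4231 [stop]  node(4,1) S=111.2599 payoff=17.8001 vs cont=21.9826 → 21.9826 [wait]  node(4,2) S=155.4400 payoff=0.0000 vs cont=4.5332 → 4.5332 [wait]  node(4,3) S=217.1636 payoff=0.0000 vs cont=0.0000 → 0.0000 [wait]  node(4,4) S=303.3969 payoff=0.0000 vs cont=0.0000 → 0.0000 [wait]
k=3: node(3,0) S=94.1297 payoff=34.9303 vs cont=35.5989 → 35.5989 [wait]  node(3,1) S=131.5076 payoff=0.0000 vs cont=13.2912 → 13.2912 [wait]  node(3,2) S=183.7278 payoff=0.0000 vs cont=2.2876 → 2.2876 [wait]  node(3,3) S=256.6842 payoff=0.0000 vs cont=0.0000 → 0.0000 [wait]
k=2: node(2,0) S=111.2599 payoff=17.8001 vs cont=24.4088 → 24.4088 [wait]  node(2,1) S=155.4400 payoff=0.0000 vs cont=7.8165 → 7.8165 [wait]  node(2,2) S=217.1636 payoff=0.0000 vs cont=1.1545 → 1.1545 [wait]
k=1: node(1,0) S=131.5076 payoff=0.0000 vs cont=16.1074 → 16.1074 [wait]  node(1,1) S=183.7278 payoff=0.0000 vs cont=4.5043 → 4.5043 [wait]
k=0: node(0,0) S=155.4400 payoff=0.0000 vs cont=10.3124 → 10.3124 [wait]

price = 10.3124
tree:
10.3124
16.1074 4.5043
24.4088 7.8165 1.1545
35.5989 13.2912 2.2876 0.0000
49.4231 21.9826 4.5332 0.0000 0.0000
61.6844 34.9303 8.9828 0.0000 0.0000 0.0000
72.0580 49.4231 17.8001 0.0000 0.0000 0.0000 0.0000
80.8343 61.6844 34.9303 0.0000 0.0000 0.0000 0.0000 0.0000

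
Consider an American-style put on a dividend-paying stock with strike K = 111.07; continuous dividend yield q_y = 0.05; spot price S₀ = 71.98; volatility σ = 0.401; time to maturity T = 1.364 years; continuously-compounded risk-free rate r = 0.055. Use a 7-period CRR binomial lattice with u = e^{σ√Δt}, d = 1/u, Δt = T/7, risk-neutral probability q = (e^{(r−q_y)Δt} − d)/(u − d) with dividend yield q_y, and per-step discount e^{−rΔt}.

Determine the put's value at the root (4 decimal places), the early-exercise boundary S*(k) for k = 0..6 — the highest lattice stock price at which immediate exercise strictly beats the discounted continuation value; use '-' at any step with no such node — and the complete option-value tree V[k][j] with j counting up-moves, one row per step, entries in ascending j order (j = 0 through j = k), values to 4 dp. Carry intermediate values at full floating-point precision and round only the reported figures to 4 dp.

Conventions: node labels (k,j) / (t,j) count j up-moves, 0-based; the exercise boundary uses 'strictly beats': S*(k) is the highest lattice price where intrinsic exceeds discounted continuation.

Δt=0.19486  u=1.19365  d=0.83777  q=0.45860  discount=0.98934
step 7 (expiry): payoffs max(K−S,0) = 90.2210 81.3646 68.7461 50.7673 25.1514 0.0000 0.0000 0.0000
step 6: (k=6,j=0): S=24.8863, K−S=86.1837, hold=85.2410 ⇒ V=86.1837 exercise | (k=6,j=1): S=35.4577, K−S=75.6123, hold=74.7721 ⇒ V=75.6123 exercise | (k=6,j=2): S=50.5198, K−S=60.5502, hold=59.8561 ⇒ V=60.5502 exercise | (k=6,j=3): S=71.9800, K−S=39.0900, hold=38.6039 ⇒ V=39.0900 exercise | (k=6,j=4): S=102.5563, K−S=8.5137, hold=13.4718 ⇒ V=13.4718 continue | (k=6,j=5): S=146.1211, K−S=0.0000, hold=0.0000 ⇒ V=0.0000 continue | (k=6,j=6): S=208.1918, K−S=0.0000, hold=0.0000 ⇒ V=0.0000 continue  boundary S*=71.9800
step 5: (k=5,j=0): S=29.7054, K−S=81.3646, hold=80.4686 ⇒ V=81.3646 exercise | (k=5,j=1): S=42.3239, K−S=68.7461, hold=67.9724 ⇒ V=68.7461 exercise | (k=5,j=2): S=60.3027, K−S=50.7673, hold=50.1680 ⇒ V=50.7673 exercise | (k=5,j=3): S=85.9186, K−S=25.1514, hold=27.0500 ⇒ V=27.0500 continue | (k=5,j=4): S=122.4159, K−S=0.0000, hold=7.2159 ⇒ V=7.2159 continue | (k=5,j=5): S=174.4168, K−S=0.0000, hold=0.0000 ⇒ V=0.0000 continue  boundary S*=60.3027
step 4: (k=4,j=0): S=35.4577, K−S=75.6123, hold=74.7721 ⇒ V=75.6123 exercise | (k=4,j=1): S=50.5198, K−S=60.5502, hold=59.8561 ⇒ V=60.5502 exercise | (k=4,j=2): S=71.9800, K−S=39.0900, hold=39.4653 ⇒ V=39.4653 continue | (k=4,j=3): S=102.5563, K−S=8.5137, hold=17.7626 ⇒ V=17.7626 continue | (k=4,j=4): S=146.1211, K−S=0.0000, hold=3.8650 ⇒ V=3.8650 continue  boundary S*=50.5198
step 3: (k=3,j=0): S=42.3239, K−S=68.7461, hold=67.9724 ⇒ V=68.7461 exercise | (k=3,j=1): S=60.3027, K−S=50.7673, hold=50.3383 ⇒ V=50.7673 exercise | (k=3,j=2): S=85.9186, K−S=25.1514, hold=29.1978 ⇒ V=29.1978 continue | (k=3,j=3): S=122.4159, K−S=0.0000, hold=11.2678 ⇒ V=11.2678 continue  boundary S*=60.3027
step 2: (k=2,j=0): S=50.5198, K−S=60.5502, hold=59.8561 ⇒ V=60.5502 exercise | (k=2,j=1): S=71.9800, K−S=39.0900, hold=40.4398 ⇒ V=40.4398 continue | (k=2,j=2): S=102.5563, K−S=8.5137, hold=20.7515 ⇒ V=20.7515 continue  boundary S*=50.5198
step 1: (k=1,j=0): S=60.3027, K−S=50.7673, hold=50.7804 ⇒ V=50.7804 continue | (k=1,j=1): S=85.9186, K−S=25.1514, hold=31.0759 ⇒ V=31.0759 continue  boundary S*=-
step 0: (k=0,j=0): S=71.9800, K−S=39.0900, hold=41.2989 ⇒ V=41.2989 continue  boundary S*=-

price = 41.2989
boundary = - - 50.5198 60.3027 50.5198 60.3027 71.9800
tree:
41.2989
50.7804 31.0759
60.5502 40.4398 20.7515
68.7461 50.7673 29.1978 11.2678
75.6123 60.5502 39.4653 17.7626 3.8650
81.3646 68.7461 50.7673 27.0500 7.2159 0.0000
86.1837 75.6123 60.5502 39.0900 13.4718 0.0000 0.0000
90.2210 81.3646 68.7461 50.7673 25.1514 0.0000 0.0000 0.0000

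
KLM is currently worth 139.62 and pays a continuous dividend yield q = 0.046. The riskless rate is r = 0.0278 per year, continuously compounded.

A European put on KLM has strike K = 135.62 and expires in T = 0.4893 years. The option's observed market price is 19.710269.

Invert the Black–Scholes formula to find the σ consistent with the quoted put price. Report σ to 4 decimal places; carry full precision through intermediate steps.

At σ = 0.5616 the Black–Scholes value reproduces the quote:
σ√T = 0.5616·√0.4893 = 0.392839
d₁ = (ln(S/K) + (r−q+σ²/2)T) / (σ√T) = (ln(139.62/135.62) + (0.0278−0.046+0.5616²/2)·0.4893) / 0.392839 = (0.029068 + 0.068256) / 0.392839 = 0.247744
d₂ = d₁ − σ√T = 0.247744 − 0.392839 = -0.145095
e^{−rT} = 0.986490
e^{−qT} = 0.977744
N(−d₁) = 0.402166,  N(−d₂) = 0.557682
V = K·e^{−rT}·N(−d₂) − S·e^{−qT}·N(−d₁) = 74.611003 − 54.900734 = 19.710269 (matching the quote); vega is positive throughout, so no other σ reproduces this price

sigma = 0.5616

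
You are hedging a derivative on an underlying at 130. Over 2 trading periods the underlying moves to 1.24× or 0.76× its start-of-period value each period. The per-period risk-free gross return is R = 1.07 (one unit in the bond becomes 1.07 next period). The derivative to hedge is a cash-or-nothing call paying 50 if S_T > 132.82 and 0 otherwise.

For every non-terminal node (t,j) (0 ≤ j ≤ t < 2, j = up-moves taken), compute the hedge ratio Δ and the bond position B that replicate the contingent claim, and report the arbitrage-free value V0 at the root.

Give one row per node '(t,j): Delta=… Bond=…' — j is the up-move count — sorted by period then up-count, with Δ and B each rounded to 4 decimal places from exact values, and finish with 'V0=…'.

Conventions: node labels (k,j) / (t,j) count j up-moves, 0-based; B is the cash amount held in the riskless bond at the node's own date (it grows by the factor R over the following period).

(0,0): Delta=0.4836 Bond=-44.6576
(1,0): Delta=0.0000 Bond=0.0000
(1,1): Delta=0.6462 Bond=-73.9875
V0=18.2156

Risk-neutral probability p* = (R−d)/(u−d) = (1.07−0.76)/(1.24−0.76) = 0.6458.
Expiry values: V(2,0)=0.0000, V(2,1)=0.0000, V(2,2)=50.0000
Node (1,0) S=98.8000: V=(p*·0.0000+(1−p*)·0.0000)/1.07=0.0000; Δ=(0.0000−0.0000)/(122.5120−75.0880)=0.0000; B=V−Δ·S=0.0000
Node (1,1) S=161.2000: V=(p*·50.0000+(1−p*)·0.0000)/1.07=30.1791; Δ=(50.0000−0.0000)/(199.8880−122.5120)=0.6462; B=V−Δ·S=-73.9875
Node (0,0) S=130.0000: V=(p*·30.1791+(1−p*)·0.0000)/1.07=18.2156; Δ=(30.1791−0.0000)/(161.2000−98.8000)=0.4836; B=V−Δ·S=-44.6576
Check: Δ(0,0)·S0 + B(0,0) = 18.2156 = V0.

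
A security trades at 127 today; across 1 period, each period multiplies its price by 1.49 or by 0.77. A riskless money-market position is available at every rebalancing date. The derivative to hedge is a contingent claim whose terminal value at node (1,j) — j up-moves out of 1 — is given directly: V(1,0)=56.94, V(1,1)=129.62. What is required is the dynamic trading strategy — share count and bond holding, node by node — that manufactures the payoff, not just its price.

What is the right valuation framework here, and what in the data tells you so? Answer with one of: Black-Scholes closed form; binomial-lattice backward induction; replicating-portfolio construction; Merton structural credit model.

framework: replicating-portfolio construction

Key observation: the deliverable is the dynamic trading strategy on the 1-step tree (spot 127, moves 1.49 and 0.77), so the valuation must go through the node-by-node replicating-portfolio solve.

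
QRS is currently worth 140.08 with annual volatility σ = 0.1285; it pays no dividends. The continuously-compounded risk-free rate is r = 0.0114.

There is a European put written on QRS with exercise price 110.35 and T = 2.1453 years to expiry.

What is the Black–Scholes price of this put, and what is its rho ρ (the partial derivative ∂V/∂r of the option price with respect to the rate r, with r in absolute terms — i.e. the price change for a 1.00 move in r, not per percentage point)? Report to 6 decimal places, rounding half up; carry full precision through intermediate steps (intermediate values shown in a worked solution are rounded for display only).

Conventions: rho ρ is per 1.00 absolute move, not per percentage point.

price = 0.849761
ρ = -22.231002

σ√T = 0.1285·√2.1453 = 0.188212
d₁ = (ln(S/K) + (r+σ²/2)T) / (σ√T) = (ln(140.08/110.35) + (0.0114+0.1285²/2)·2.1453) / 0.188212 = (0.238557 + 0.042168) / 0.188212 = 1.491536
d₂ = d₁ − σ√T = 1.491536 − 0.188212 = 1.303324
e^{−rT} = 0.975840
N(−d₁) = 0.067910,  N(−d₂) = 0.096232
Put price V = K·e^{−rT}·N(−d₂) − S·N(−d₁) = 10.362654 − 9.512893 = 0.849761
ρ = −K·T·e^{−rT}·N(−d₂) = -22.231002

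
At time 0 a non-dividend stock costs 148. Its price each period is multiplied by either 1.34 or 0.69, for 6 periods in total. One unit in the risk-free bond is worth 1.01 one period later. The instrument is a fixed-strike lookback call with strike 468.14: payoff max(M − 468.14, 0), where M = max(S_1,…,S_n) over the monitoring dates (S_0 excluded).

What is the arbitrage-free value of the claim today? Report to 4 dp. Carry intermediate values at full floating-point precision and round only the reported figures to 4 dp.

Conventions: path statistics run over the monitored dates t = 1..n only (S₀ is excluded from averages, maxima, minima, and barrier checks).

price = 7.8359

Risk-neutral up-probability p* = (R−d)/(u−d) = (1.01−0.69)/(1.34−0.69) = 0.4923; the claim prices as the p*-weighted sum of path payoffs discounted by R^6.
Enumerate all 2^6 = 64 price paths (U = up ×1.34, D = down ×0.69); each path with k up-moves has probability p*^k·(1−p*)^(6−k).
DDDDDD: M=102.1200, payoff=0.0000, prob=0.017124
UDDDDD: M=198.3200, payoff=0.0000, prob=0.016605
DUDDDD: M=136.8408, payoff=0.0000, prob=0.016605
UUDDDD: M=265.7488, payoff=0.0000, prob=0.016102
DDUDDD: M=102.1200, payoff=0.0000, prob=0.016605
UDUDDD: M=198.3200, payoff=0.0000, prob=0.016102
DUUDDD: M=183.3667, payoff=0.0000, prob=0.016102
UUUDDD: M=356.1034, payoff=0.0000, prob=0.015614
DDDUDD: M=102.1200, payoff=0.0000, prob=0.016605
UDDUDD: M=198.3200, payoff=0.0000, prob=0.016102
DUDUDD: M=136.8408, payoff=0.0000, prob=0.016102
UUDUDD: M=265.7488, payoff=0.0000, prob=0.015614
DDUUDD: M=126.5230, payoff=0.0000, prob=0.016102
UDUUDD: M=245.7113, payoff=0.0000, prob=0.015614
DUUUDD: M=245.7113, payoff=0.0000, prob=0.015614
UUUUDD: M=477.1785, payoff=9.0385, prob=0.015141
DDDDUD: M=102.1200, payoff=0.0000, prob=0.016605
UDDDUD: M=198.3200, payoff=0.0000, prob=0.016102
DUDDUD: M=136.8408, payoff=0.0000, prob=0.016102
UUDDUD: M=265.7488, payoff=0.0000, prob=0.015614
DDUDUD: M=102.1200, payoff=0.0000, prob=0.016102
UDUDUD: M=198.3200, payoff=0.0000, prob=0.015614
DUUDUD: M=183.3667, payoff=0.0000, prob=0.015614
UUUDUD: M=356.1034, payoff=0.0000, prob=0.015141
DDDUUD: M=102.1200, payoff=0.0000, prob=0.016102
UDDUUD: M=198.3200, payoff=0.0000, prob=0.015614
DUDUUD: M=169.5408, payoff=0.0000, prob=0.015614
UUDUUD: M=329.2532, payoff=0.0000, prob=0.015141
DDUUUD: M=169.5408, payoff=0.0000, prob=0.015614
UDUUUD: M=329.2532, payoff=0.0000, prob=0.015141
DUUUUD: M=329.2532, payoff=0.0000, prob=0.015141
UUUUUD: M=639.4193, payoff=171.2793, prob=0.014682
DDDDDU: M=102.1200, payoff=0.0000, prob=0.016605
UDDDDU: M=198.3200, payoff=0.0000, prob=0.016102
DUDDDU: M=136.8408, payoff=0.0000, prob=0.016102
UUDDDU: M=265.7488, payoff=0.0000, prob=0.015614
DDUDDU: M=102.1200, payoff=0.0000, prob=0.016102
UDUDDU: M=198.3200, payoff=0.0000, prob=0.015614
DUUDDU: M=183.3667, payoff=0.0000, prob=0.015614
UUUDDU: M=356.1034, payoff=0.0000, prob=0.015141
DDDUDU: M=102.1200, payoff=0.0000, prob=0.016102
UDDUDU: M=198.3200, payoff=0.0000, prob=0.015614
DUDUDU: M=136.8408, payoff=0.0000, prob=0.015614
UUDUDU: M=265.7488, payoff=0.0000, prob=0.015141
DDUUDU: M=126.5230, payoff=0.0000, prob=0.015614
UDUUDU: M=245.7113, payoff=0.0000, prob=0.015141
DUUUDU: M=245.7113, payoff=0.0000, prob=0.015141
UUUUDU: M=477.1785, payoff=9.0385, prob=0.014682
DDDDUU: M=102.1200, payoff=0.0000, prob=0.016102
UDDDUU: M=198.3200, payoff=0.0000, prob=0.015614
DUDDUU: M=136.8408, payoff=0.0000, prob=0.015614
UUDDUU: M=265.7488, payoff=0.0000, prob=0.015141
DDUDUU: M=116.9832, payoff=0.0000, prob=0.015614
UDUDUU: M=227.1847, payoff=0.0000, prob=0.015141
DUUDUU: M=227.1847, payoff=0.0000, prob=0.015141
UUUDUU: M=441.1993, payoff=0.0000, prob=0.014682
DDDUUU: M=116.9832, payoff=0.0000, prob=0.015614
UDDUUU: M=227.1847, payoff=0.0000, prob=0.015141
DUDUUU: M=227.1847, payoff=0.0000, prob=0.015141
UUDUUU: M=441.1993, payoff=0.0000, prob=0.014682
DDUUUU: M=227.1847, payoff=0.0000, prob=0.015141
UDUUUU: M=441.1993, payoff=0.0000, prob=0.014682
DUUUUU: M=441.1993, payoff=0.0000, prob=0.014682
UUUUUU: M=856.8218, payoff=388.6818, prob=0.014237
Price = Σ prob·payoff / R^6 = 8.317946 / 1.061520 = 7.8359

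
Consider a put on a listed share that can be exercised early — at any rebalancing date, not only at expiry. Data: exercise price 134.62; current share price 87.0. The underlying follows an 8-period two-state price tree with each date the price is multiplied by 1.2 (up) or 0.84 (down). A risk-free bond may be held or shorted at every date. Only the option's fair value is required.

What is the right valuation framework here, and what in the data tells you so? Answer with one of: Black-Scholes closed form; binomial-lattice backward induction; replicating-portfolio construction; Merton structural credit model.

Key observation: an American put (K = 134.62, S₀ = 87) on a 8-date tree has no closed form — the optimal stopping decision is embedded and must be resolved recursively from expiry.

framework: binomial-lattice backward induction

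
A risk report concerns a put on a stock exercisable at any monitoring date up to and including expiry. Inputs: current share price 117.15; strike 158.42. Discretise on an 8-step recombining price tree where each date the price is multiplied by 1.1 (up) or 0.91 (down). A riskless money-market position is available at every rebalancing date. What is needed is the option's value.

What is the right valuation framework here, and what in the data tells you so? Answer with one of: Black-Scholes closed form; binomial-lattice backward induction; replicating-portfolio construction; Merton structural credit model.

Key observation: the put (strike 158.42 on spot 117.15) is American-style on a 8-step discrete price model, so the early-exercise decision at every node requires stepwise backward valuation — a closed form cannot price the exercise right.

framework: binomial-lattice backward induction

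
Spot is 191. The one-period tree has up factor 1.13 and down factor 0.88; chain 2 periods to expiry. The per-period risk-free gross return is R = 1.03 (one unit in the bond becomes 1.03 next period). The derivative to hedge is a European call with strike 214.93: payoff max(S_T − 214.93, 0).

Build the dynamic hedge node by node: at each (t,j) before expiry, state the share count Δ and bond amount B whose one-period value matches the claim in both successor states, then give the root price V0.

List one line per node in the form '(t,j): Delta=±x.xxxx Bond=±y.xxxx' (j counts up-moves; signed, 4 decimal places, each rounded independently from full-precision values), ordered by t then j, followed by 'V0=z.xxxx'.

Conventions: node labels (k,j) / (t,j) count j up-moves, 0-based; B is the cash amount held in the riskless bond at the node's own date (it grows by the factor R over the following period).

Under the risk-neutral measure, an up-move has probability p* = (R−d)/(u−d) = 0.6000 and values discount at R = 1.03.
At maturity the claim pays: V(2,0)=0.0000, V(2,1)=0.0000, V(2,2)=28.9579
(1,0): S=168.0800. Δ = (V_up−V_dn)/(S_up−S_dn) = (0.0000−0.0000)/(189.9304−147.9104) = 0.0000. V = [p*·0.0000 + (1−p*)·0.0000]/1.03 = 0.0000. B = V − Δ·S = 0.0000.
(1,1): S=215.8300. Δ = (V_up−V_dn)/(S_up−S_dn) = (28.9579−0.0000)/(243.8879−189.9304) = 0.5367. V = [p*·28.9579 + (1−p*)·0.0000]/1.03 = 16.8687. B = V − Δ·S = -98.9629.
(0,0): S=191.0000. Δ = (V_up−V_dn)/(S_up−S_dn) = (16.8687−0.0000)/(215.8300−168.0800) = 0.3533. V = [p*·16.8687 + (1−p*)·0.0000]/1.03 = 9.8264. B = V − Δ·S = -57.6483.
Sanity check at the root: Δ(0,0)·S0 + B(0,0) reproduces V0 = 9.8264.

(0,0): Delta=0.3533 Bond=-57.6483
(1,0): Delta=0.0000 Bond=0.0000
(1,1): Delta=0.5367 Bond=-98.9629
V0=9.8264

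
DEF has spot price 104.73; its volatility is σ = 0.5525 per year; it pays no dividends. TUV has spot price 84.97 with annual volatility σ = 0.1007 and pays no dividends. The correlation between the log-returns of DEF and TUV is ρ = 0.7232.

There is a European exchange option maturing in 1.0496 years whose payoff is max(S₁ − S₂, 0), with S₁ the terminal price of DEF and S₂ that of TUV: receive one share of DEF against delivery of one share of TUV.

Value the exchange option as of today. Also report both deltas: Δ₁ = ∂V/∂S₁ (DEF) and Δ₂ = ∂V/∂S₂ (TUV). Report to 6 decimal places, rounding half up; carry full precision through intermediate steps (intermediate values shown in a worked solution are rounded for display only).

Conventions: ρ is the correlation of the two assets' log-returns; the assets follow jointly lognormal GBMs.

σ_eff = √(σ₁² + σ₂² − 2ρσ₁σ₂) = √(0.5525² + 0.1007² − 2·0.7232·0.5525·0.1007) = 0.484689
d₁ = (ln(S₁/S₂) + (q₂ − q₁ + σ_eff²/2)T) / (σ_eff√T) = (ln(104.73/84.97) + (0.0 − 0.0 + 0.117462)·1.0496) / 0.496564 = 0.669350
d₂ = d₁ − σ_eff√T = 0.669350 − 0.496564 = 0.172786
N(d₁) = 0.748364,  N(d₂) = 0.568590
V = S₁·e^{−q₁T}·N(d₁) − S₂·e^{−q₂T}·N(d₂) = 78.376157 − 48.313110 = 30.063047
Key observation: r never enters — measured in units of TUV, the claim is a call on S₁/S₂ struck at 1, so only the dividend yields and σ_eff matter.
Δ₁ = e^{−q₁T}·N(d₁) = 0.748364;  Δ₂ = −e^{−q₂T}·N(d₂) = -0.568590

exchange price = 30.063047
Δ1 = 0.748364
Δ2 = -0.568590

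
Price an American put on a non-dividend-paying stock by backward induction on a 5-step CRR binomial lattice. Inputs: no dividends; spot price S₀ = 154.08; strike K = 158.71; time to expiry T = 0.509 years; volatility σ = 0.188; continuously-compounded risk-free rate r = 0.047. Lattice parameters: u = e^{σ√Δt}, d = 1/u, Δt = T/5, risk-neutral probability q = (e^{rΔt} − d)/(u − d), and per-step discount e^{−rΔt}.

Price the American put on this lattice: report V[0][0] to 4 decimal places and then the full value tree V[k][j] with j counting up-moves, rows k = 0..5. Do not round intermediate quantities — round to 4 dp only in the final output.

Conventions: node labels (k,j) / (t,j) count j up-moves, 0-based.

price = 9.3241
tree:
9.3241
14.6583 4.5824
22.0488 8.1046 1.4372
30.0052 13.7834 3.0399 0.0000
37.4984 22.0488 6.4299 0.0000 0.0000
44.5553 30.0052 13.6005 0.0000 0.0000 0.0000

Δt=0.10180  u=1.06182  d=0.94178  q=0.52496  discount=0.99523
step 5 (expiry): payoffs max(K−S,0) = 44.5553 30.0052 13.6005 0.0000 0.0000 0.0000
k=4: (k=4,j=0): S=121.2116, K−S=37.4984, hold=36.7408 ⇒ V=37.4984 exercise | (k=4,j=1): S=136.6612, K−S=22.0488, hold=21.2912 ⇒ V=22.0488 exercise | (k=4,j=2): S=154.0800, K−S=4.6300, hold=6.4299 ⇒ V=6.4299 continue | (k=4,j=3): S=173.7190, K−S=0.0000, hold=0.0000 ⇒ V=0.0000 continue | (k=4,j=4): S=195.8611, K−S=0.0000, hold=0.0000 ⇒ V=0.0000 continue
k=3: (k=3,j=0): S=128.7048, K−S=30.0052, hold=29.2476 ⇒ V=30.0052 exercise | (k=3,j=1): S=145.1095, K−S=13.6005, hold=13.7834 ⇒ V=13.7834 continue | (k=3,j=2): S=163.6051, K−S=0.0000, hold=3.0399 ⇒ V=3.0399 continue | (k=3,j=3): S=184.4581, K−S=0.0000, hold=0.0000 ⇒ V=0.0000 continue
k=2: (k=2,j=0): S=136.6612, K−S=22.0488, hold=21.3868 ⇒ V=22.0488 exercise | (k=2,j=1): S=154.0800, K−S=4.6300, hold=8.1046 ⇒ V=8.1046 continue | (k=2,j=2): S=173.7190, K−S=0.0000, hold=1.4372 ⇒ V=1.4372 continue
k=1: (k=1,j=0): S=145.1095, K−S=13.6005, hold=14.6583 ⇒ V=14.6583 continue | (k=1,j=1): S=163.6051, K−S=0.0000, hold=4.5824 ⇒ V=4.5824 continue
k=0: (k=0,j=0): S=154.0800, K−S=4.6300, hold=9.3241 ⇒ V=9.3241 continue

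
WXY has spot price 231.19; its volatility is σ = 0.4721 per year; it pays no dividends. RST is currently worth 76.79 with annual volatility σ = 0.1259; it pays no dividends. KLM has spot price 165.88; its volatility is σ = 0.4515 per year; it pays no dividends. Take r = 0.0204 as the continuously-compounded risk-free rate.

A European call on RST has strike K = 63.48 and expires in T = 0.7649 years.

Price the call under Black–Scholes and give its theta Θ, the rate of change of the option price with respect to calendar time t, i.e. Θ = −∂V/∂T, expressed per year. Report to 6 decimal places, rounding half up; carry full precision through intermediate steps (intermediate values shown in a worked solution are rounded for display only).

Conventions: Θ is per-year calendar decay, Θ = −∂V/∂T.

price = 14.383768
Θ = -1.576071

σ√T = 0.1259·√0.7649 = 0.110110
d₁ = (ln(S/K) + (r+σ²/2)T) / (σ√T) = (ln(76.79/63.48) + (0.0204+0.1259²/2)·0.7649) / 0.110110 = (0.190350 + 0.021666) / 0.110110 = 1.925484
d₂ = d₁ − σ√T = 1.925484 − 0.110110 = 1.815373
e^{−rT} = 0.984517
N(d₁) = 0.972916,  N(d₂) = 0.965267
Call price V = S·N(d₁) − K·e^{−rT}·N(d₂) = 74.710186 − 60.326417 = 14.383768
φ(d₁) = (1/√(2π))·e^{−d₁²/2} = 0.062494
Θ = −S·φ(d₁)·σ/(2√T) − r·K·e^{−rT}·N(d₂) = −0.345412 − 1.230659 = -1.576071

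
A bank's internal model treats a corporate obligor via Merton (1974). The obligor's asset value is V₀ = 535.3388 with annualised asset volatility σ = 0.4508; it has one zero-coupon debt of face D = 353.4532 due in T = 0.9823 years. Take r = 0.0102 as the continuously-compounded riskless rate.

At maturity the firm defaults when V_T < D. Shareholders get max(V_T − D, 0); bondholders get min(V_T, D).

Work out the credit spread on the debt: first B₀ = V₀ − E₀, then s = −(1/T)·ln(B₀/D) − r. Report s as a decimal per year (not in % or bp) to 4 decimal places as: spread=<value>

Work the structural quantities from V₀ = 535.3388 against face 353.4532:
d₁ = [ln(V₀/D) + (r + σ²/2)T] / (σ√T)
   = [ln(535.3388/353.4532) + (0.0102 + 0.5·0.4508²)·0.9823] / (0.4508·√0.9823)
   = [0.415149 + 0.109831] / 0.446793 = 1.174997
d₂ = d₁ − σ√T = 1.174997 − 0.446793 = 0.728204
N(d₁) = 0.880002,  N(d₂) = 0.766756,  e^(−rT) = 0.990031
E₀ = V₀·N(d₁) − D·e^(−rT)·N(d₂)
   = 535.3388·0.880002 − 353.4532·0.990031·0.766756 = 202.788798
B₀ = V₀ − E₀ = 535.3388 − 202.788798 = 332.550002
spread = −(1/T)·ln(B₀/D) − r = −(1/0.9823)·ln(332.550002/353.4532) − 0.0102 = 0.05185931

spread=0.0519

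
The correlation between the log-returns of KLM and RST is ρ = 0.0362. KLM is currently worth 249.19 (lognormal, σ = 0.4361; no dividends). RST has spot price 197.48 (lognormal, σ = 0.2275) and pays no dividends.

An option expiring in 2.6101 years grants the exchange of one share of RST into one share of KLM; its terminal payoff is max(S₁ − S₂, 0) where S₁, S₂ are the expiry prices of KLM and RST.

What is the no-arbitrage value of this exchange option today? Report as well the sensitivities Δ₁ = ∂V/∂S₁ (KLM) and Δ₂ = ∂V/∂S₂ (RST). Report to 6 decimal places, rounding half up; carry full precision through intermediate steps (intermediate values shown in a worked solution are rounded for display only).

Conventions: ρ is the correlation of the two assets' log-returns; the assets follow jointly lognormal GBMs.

exchange price = 96.673013
Δ1 = 0.754433
Δ2 = -0.462448

σ_eff = √(σ₁² + σ₂² − 2ρσ₁σ₂) = √(0.4361² + 0.2275² − 2·0.0362·0.4361·0.2275) = 0.484517
d₁ = (ln(S₁/S₂) + (q₂ − q₁ + σ_eff²/2)T) / (σ_eff√T) = (ln(249.19/197.48) + (0.0 − 0.0 + 0.117378)·2.6101) / 0.782776 = 0.688508
d₂ = d₁ − σ_eff√T = 0.688508 − 0.782776 = -0.094268
N(d₁) = 0.754433,  N(d₂) = 0.462448
V = S₁·e^{−q₁T}·N(d₁) − S₂·e^{−q₂T}·N(d₂) = 187.997283 − 91.324271 = 96.673013
Key observation: pricing in RST-units makes this a unit-strike call on the ratio S₁/S₂ — the risk-free rate cancels and cannot affect the value.
Δ₁ = e^{−q₁T}·N(d₁) = 0.754433;  Δ₂ = −e^{−q₂T}·N(d₂) = -0.462448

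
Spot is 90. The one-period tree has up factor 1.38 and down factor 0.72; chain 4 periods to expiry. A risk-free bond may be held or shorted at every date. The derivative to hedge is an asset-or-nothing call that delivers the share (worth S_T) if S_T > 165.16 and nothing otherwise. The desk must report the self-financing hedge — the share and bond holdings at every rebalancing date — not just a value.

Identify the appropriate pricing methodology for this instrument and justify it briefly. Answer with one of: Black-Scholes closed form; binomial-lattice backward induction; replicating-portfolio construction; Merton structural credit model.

framework: replicating-portfolio construction

Key observation: the task asks for the hedge itself — share and bond holdings at every node of the 4-period tree on spot 90 with factors 1.38/0.72 — which is exactly what the replicating-portfolio construction produces.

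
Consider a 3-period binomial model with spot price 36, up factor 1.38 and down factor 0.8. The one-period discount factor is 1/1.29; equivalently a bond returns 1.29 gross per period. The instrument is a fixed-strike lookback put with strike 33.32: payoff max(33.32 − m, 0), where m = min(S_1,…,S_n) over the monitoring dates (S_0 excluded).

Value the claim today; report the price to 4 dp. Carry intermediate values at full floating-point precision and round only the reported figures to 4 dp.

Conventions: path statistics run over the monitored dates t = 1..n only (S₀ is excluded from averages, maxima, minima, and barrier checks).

Under the martingale measure an up-move has probability p* = 0.8448; value the claim as the probability-weighted average of per-path payoffs, discounted 3 periods at R = 1.29.
Enumerate all 2^3 = 8 price paths (U = up ×1.38, D = down ×0.8); each path with k up-moves has probability p*^k·(1−p*)^(3−k).
DDD: m=18.4320, payoff=14.8880, prob=0.003736
UDD: m=31.7952, payoff=1.5248, prob=0.020342
DUD: m=28.8000, payoff=4.5200, prob=0.020342
UUD: m=49.6800, payoff=0.0000, prob=0.110752
DDU: m=23.0400, payoff=10.2800, prob=0.020342
UDU: m=39.7440, payoff=0.0000, prob=0.110752
DUU: m=28.8000, payoff=4.5200, prob=0.110752
UUU: m=49.6800, payoff=0.0000, prob=0.602982
Price = Σ prob·payoff / R^3 = 0.888306 / 2.146689 = 0.4138

price = 0.4138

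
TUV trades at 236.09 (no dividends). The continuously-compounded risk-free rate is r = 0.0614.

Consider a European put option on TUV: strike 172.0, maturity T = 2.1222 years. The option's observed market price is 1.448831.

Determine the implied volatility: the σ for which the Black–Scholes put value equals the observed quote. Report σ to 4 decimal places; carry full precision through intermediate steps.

At σ = 0.1991 the Black–Scholes value reproduces the quote:
σ√T = 0.1991·√2.1222 = 0.290044
d₁ = (ln(S/K) + (r+σ²/2)T) / (σ√T) = (ln(236.09/172.0) + (0.0614+0.1991²/2)·2.1222) / 0.290044 = (0.316719 + 0.172366) / 0.290044 = 1.686241
d₂ = d₁ − σ√T = 1.686241 − 0.290044 = 1.396196
e^{−rT} = 0.877829
N(−d₁) = 0.045875,  N(−d₂) = 0.081328
V = K·e^{−rT}·N(−d₂) − S·N(−d₁) = 12.279398 − 10.830567 = 1.448831 (the observed quote) — the price is monotone increasing in volatility, hence this σ is the only solution

sigma = 0.1991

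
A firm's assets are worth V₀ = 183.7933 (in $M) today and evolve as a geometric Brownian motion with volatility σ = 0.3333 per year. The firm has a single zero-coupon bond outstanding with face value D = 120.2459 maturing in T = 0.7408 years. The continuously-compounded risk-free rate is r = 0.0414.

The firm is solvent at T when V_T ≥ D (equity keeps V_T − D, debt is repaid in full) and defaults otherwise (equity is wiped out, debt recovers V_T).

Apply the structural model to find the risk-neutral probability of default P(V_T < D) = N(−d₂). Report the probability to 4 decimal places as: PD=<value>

Apply the equity-as-call identities (strike 120.2459, horizon 0.7408 years):
d₁ = [ln(V₀/D) + (r + σ²/2)T] / (σ√T)
   = [ln(183.7933/120.2459) + (0.0414 + 0.5·0.3333²)·0.7408] / (0.3333·√0.7408)
   = [0.424273 + 0.071816] / 0.286870 = 1.729315
d₂ = d₁ − σ√T = 1.729315 − 0.286870 = 1.442445
risk-neutral PD = N(−d₂) = N(-1.442445) = 0.074588

PD=0.0746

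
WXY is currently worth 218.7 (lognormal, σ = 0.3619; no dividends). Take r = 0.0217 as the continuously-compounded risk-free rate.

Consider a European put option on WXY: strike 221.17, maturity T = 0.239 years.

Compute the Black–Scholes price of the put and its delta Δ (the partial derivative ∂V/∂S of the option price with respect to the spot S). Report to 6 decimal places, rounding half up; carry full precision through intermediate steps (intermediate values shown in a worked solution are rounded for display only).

σ√T = 0.3619·√0.239 = 0.176924
d₁ = (ln(S/K) + (r+σ²/2)T) / (σ√T) = (ln(218.7/221.17) + (0.0217+0.3619²/2)·0.239) / 0.176924 = (-0.011231 + 0.020837) / 0.176924 = 0.054298
d₂ = d₁ − σ√T = 0.054298 − 0.176924 = -0.122626
e^{−rT} = 0.994827
N(−d₁) = 0.478349,  N(−d₂) = 0.548798
Put price V = K·e^{−rT}·N(−d₂) − S·N(−d₁) = 120.749861 − 104.614868 = 16.134993
Δ = −N(−d₁) = -0.478349

price = 16.134993
Δ = -0.478349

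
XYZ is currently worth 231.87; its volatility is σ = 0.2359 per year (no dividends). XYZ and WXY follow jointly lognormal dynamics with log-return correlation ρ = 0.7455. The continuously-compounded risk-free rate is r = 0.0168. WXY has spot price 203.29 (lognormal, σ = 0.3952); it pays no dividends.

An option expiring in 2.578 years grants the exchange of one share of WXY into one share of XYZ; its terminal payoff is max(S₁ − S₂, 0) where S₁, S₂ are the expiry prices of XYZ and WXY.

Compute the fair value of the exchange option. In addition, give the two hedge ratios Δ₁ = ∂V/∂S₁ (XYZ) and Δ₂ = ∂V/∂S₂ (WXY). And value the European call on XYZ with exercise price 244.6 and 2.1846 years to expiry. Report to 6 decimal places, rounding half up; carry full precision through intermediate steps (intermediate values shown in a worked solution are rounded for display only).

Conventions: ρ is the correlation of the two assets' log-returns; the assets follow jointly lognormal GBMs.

σ_eff = √(σ₁² + σ₂² − 2ρσ₁σ₂) = √(0.2359² + 0.3952² − 2·0.7455·0.2359·0.3952) = 0.269869
d₁ = (ln(S₁/S₂) + (q₂ − q₁ + σ_eff²/2)T) / (σ_eff√T) = (ln(231.87/203.29) + (0.0 − 0.0 + 0.036415)·2.578) / 0.433306 = 0.520234
d₂ = d₁ − σ_eff√T = 0.520234 − 0.433306 = 0.086928
N(d₁) = 0.698550,  N(d₂) = 0.534635
V = S₁·e^{−q₁T}·N(d₁) − S₂·e^{−q₂T}·N(d₂) = 161.972706 − 108.686047 = 53.286659
Δ₁ = e^{−q₁T}·N(d₁) = 0.698550;  Δ₂ = −e^{−q₂T}·N(d₂) = -0.534635
[vanilla: XYZ call K=244.6]
σ√T = 0.2359·√2.1846 = 0.348669
d₁ = (ln(S/K) + (r+σ²/2)T) / (σ√T) = (ln(231.87/244.6) + (0.0168+0.2359²/2)·2.1846) / 0.348669 = (-0.053447 + 0.097486) / 0.348669 = 0.126306
d₂ = d₁ − σ√T = 0.126306 − 0.348669 = -0.222363
e^{−rT} = 0.963964
N(d₁) = 0.550255,  N(d₂) = 0.412016
price = S·N(d₁) − K·e^{−rT}·N(d₂) = 127.587681 − 97.147340 = 30.440342

exchange price = 53.286659
Δ1 = 0.698550
Δ2 = -0.534635
price(XYZ call K=244.6) = 30.440342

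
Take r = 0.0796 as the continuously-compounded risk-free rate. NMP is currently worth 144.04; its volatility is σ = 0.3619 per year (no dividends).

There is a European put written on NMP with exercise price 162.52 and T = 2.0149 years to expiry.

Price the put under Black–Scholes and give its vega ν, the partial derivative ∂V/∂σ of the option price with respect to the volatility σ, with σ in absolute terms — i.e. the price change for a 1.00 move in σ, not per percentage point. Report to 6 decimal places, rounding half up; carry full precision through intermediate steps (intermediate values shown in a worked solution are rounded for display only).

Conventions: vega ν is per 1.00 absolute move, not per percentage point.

price = 25.912132
ν = 77.140609

σ√T = 0.3619·√2.0149 = 0.513707
d₁ = (ln(S/K) + (r+σ²/2)T) / (σ√T) = (ln(144.04/162.52) + (0.0796+0.3619²/2)·2.0149) / 0.513707 = (-0.120710 + 0.292333) / 0.513707 = 0.334088
d₂ = d₁ − σ√T = 0.334088 − 0.513707 = -0.179619
e^{−rT} = 0.851815
N(−d₁) = 0.369157,  N(−d₂) = 0.571274
Put price V = K·e^{−rT}·N(−d₂) − S·N(−d₁) = 79.085438 − 53.173306 = 25.912132
φ(d₁) = (1/√(2π))·e^{−d₁²/2} = 0.377288
ν = S·φ(d₁)·√T = 77.140609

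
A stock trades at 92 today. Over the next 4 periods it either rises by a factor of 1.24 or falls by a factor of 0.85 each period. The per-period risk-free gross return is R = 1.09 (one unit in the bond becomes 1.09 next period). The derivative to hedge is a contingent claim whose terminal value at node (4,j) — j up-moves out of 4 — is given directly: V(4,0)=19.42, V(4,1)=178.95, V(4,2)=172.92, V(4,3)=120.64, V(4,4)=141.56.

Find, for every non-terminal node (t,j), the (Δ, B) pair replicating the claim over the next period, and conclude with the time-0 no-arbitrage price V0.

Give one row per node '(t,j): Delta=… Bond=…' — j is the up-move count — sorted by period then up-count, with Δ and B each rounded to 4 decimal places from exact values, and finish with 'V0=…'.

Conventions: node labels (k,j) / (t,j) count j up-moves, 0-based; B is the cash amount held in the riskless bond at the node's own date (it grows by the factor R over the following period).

Since d<R<u, set p* = (R−d)/(u−d) = 0.6154; price each node as the discounted p*-expectation of its children.
Expiry values: V(4,0)=19.4200, V(4,1)=178.9500, V(4,2)=172.9200, V(4,3)=120.6400, V(4,4)=141.5600
Node (3,0) S=56.4995: V=(p*·178.9500+(1−p*)·19.4200)/1.09=107.8829; Δ=(178.9500−19.4200)/(70.0594−48.0246)=7.2399; B=V−Δ·S=-301.1684
Node (3,1) S=82.4228: V=(p*·172.9200+(1−p*)·178.9500)/1.09=160.7699; Δ=(172.9200−178.9500)/(102.2043−70.0594)=-0.1876; B=V−Δ·S=176.2315
Node (3,2) S=120.2403: V=(p*·120.6400+(1−p*)·172.9200)/1.09=129.1263; Δ=(120.6400−172.9200)/(149.0980−102.2043)=-1.1149; B=V−Δ·S=263.1776
Node (3,3) S=175.4094: V=(p*·141.5600+(1−p*)·120.6400)/1.09=122.4898; Δ=(141.5600−120.6400)/(217.5077−149.0980)=0.3058; B=V−Δ·S=68.8487
Node (2,0) S=66.4700: V=(p*·160.7699+(1−p*)·107.8829)/1.09=128.8337; Δ=(160.7699−107.8829)/(82.4228−56.4995)=2.0401; B=V−Δ·S=-6.7742
Node (2,1) S=96.9680: V=(p*·129.1263+(1−p*)·160.7699)/1.09=129.6302; Δ=(129.1263−160.7699)/(120.2403−82.4228)=-0.8367; B=V−Δ·S=210.7677
Node (2,2) S=141.4592: V=(p*·122.4898+(1−p*)·129.1263)/1.09=114.7177; Δ=(122.4898−129.1263)/(175.4094−120.2403)=-0.1203; B=V−Δ·S=131.7345
Node (1,0) S=78.2000: V=(p*·129.6302+(1−p*)·128.8337)/1.09=118.6458; Δ=(129.6302−128.8337)/(96.9680−66.4700)=0.0261; B=V−Δ·S=116.6034
Node (1,1) S=114.0800: V=(p*·114.7177+(1−p*)·129.6302)/1.09=110.5076; Δ=(114.7177−129.6302)/(141.4592−96.9680)=-0.3352; B=V−Δ·S=148.7448
Node (0,0) S=92.0000: V=(p*·110.5076+(1−p*)·118.6458)/1.09=104.2547; Δ=(110.5076−118.6458)/(114.0800−78.2000)=-0.2268; B=V−Δ·S=125.1218
As a check, the time-0 holding Δ(0,0)·S0 + B(0,0) comes to 104.2547 — exactly V0.

(0,0): Delta=-0.2268 Bond=125.1218
(1,0): Delta=0.0261 Bond=116.6034
(1,1): Delta=-0.3352 Bond=148.7448
(2,0): Delta=2.0401 Bond=-6.7742
(2,1): Delta=-0.8367 Bond=210.7677
(2,2): Delta=-0.1203 Bond=131.7345
(3,0): Delta=7.2399 Bond=-301.1684
(3,1): Delta=-0.1876 Bond=176.2315
(3,2): Delta=-1.1149 Bond=263.1776
(3,3): Delta=0.3058 Bond=68.8487
V0=104.2547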